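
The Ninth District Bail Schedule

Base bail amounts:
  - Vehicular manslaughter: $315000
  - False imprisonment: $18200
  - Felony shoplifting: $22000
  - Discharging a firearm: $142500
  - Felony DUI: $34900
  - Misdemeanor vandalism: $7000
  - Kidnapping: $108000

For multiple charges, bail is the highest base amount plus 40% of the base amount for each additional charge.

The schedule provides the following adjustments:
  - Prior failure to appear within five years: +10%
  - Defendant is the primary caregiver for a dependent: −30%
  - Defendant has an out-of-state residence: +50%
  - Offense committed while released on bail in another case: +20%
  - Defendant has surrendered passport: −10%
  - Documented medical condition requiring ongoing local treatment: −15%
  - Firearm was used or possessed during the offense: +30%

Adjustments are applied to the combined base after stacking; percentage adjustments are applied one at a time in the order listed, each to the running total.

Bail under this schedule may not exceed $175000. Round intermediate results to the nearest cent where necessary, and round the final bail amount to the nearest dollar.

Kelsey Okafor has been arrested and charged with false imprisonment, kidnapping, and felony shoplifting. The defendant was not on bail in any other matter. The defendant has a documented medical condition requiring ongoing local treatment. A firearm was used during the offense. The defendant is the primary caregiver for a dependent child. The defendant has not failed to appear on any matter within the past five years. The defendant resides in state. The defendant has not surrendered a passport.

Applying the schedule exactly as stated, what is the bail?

Base amounts from the schedule: false imprisonment $18200; kidnapping $108000; felony shoplifting $22000.
Stacking rule: highest base plus 40% of each additional charge. Highest is kidnapping at $108000. Additional: $18200 × 40% = $7280; $22000 × 40% = $8800. Combined base = $108000 + $16080 = $124080.
Defendant is the primary caregiver for a dependent (−30%): $124080 × 0.7 = $86856.
Documented medical condition requiring ongoing local treatment (−15%): $86856 × 0.85 = $73827.60.
Firearm was used or possessed during the offense (+30%): $73827.60 × 1.3 = $95975.88.
$95975.88 is within the $175000 maximum.
Rounded to the nearest dollar: $95976.

$95976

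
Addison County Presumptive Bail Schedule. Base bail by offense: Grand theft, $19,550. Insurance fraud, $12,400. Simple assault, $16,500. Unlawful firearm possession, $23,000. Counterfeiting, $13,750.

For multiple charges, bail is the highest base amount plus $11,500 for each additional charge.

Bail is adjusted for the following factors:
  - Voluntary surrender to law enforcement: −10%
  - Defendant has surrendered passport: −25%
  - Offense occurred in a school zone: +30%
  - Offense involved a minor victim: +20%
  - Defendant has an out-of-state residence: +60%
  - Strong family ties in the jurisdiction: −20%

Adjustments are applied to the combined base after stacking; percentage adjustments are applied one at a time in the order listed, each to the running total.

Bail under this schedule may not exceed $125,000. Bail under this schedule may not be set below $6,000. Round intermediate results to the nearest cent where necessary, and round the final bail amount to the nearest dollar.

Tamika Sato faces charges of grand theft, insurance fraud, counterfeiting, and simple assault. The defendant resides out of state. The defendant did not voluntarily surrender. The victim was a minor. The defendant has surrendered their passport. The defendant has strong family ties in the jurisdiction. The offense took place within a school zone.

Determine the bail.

Base amounts from the schedule: grand theft $19,550; insurance fraud $12,400; counterfeiting $13,750; simple assault $16,500.
Stacking rule: highest base plus $11,500 per additional charge. Highest is grand theft at $19,550; 3 additional charges → +$34,500. Combined base = $54,050.
Defendant has surrendered passport (−25%): $54,050 × 0.75 = $40,537.50.
Offense occurred in a school zone (+30%): $40,537.50 × 1.3 = $52,698.75.
Offense involved a minor victim (+20%): $52,698.75 × 1.2 = $63,238.50.
Defendant has an out-of-state residence (+60%): $63,238.50 × 1.6 = $101,181.60.
Strong family ties in the jurisdiction (−20%): $101,181.60 × 0.8 = $80,945.28.
$80,945.28 is within the $125,000 maximum.
$80,945.28 is at or above the $6,000 minimum.
Rounded to the nearest dollar: $80,945.

$80,945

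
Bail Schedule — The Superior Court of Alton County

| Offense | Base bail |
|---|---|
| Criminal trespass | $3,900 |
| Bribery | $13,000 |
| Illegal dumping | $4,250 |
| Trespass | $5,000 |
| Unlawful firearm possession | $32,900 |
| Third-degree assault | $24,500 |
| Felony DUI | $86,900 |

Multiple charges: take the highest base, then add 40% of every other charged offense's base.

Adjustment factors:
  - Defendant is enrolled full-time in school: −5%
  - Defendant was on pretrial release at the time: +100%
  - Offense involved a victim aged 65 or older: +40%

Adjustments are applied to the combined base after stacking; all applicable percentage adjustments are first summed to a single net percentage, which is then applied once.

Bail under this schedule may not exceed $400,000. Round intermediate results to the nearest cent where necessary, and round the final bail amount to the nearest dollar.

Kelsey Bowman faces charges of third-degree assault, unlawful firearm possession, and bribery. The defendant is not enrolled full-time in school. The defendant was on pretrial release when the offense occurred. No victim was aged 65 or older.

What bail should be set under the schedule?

$95,800

Base amounts from the schedule: third-degree assault $24,500; unlawful firearm possession $32,900; bribery $13,000.
Stacking rule: highest base plus 40% of each additional charge. Highest is unlawful firearm possession at $32,900. Additional: $24,500 × 40% = $9,800; $13,000 × 40% = $5,200. Combined base = $32,900 + $15,000 = $47,900.
Defendant was on pretrial release at the time (+100%): $47,900 × 2 = $95,800.
$95,800 is within the $400,000 maximum.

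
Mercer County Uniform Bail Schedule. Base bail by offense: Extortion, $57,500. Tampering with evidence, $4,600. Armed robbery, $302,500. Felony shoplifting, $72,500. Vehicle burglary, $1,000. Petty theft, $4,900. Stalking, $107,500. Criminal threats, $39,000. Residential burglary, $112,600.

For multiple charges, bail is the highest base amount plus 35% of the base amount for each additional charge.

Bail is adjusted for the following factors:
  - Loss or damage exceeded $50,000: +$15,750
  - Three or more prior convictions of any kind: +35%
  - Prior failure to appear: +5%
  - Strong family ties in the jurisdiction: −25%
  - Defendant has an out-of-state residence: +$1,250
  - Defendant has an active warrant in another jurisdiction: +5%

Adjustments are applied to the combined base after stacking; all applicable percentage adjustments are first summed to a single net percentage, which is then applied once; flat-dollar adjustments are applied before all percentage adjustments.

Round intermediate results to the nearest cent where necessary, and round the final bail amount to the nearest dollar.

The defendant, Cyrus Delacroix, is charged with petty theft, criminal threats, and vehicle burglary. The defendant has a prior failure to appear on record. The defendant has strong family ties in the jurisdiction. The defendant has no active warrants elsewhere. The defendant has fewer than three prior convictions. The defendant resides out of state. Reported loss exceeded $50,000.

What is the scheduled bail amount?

$46,452

Base amounts from the schedule: petty theft $4,900; criminal threats $39,000; vehicle burglary $1,000.
Stacking rule: highest base plus 35% of each additional charge. Highest is criminal threats at $39,000. Additional: $4,900 × 35% = $1,715; $1,000 × 35% = $350. Combined base = $39,000 + $2,065 = $41,065.
Loss or damage exceeded $50,000 (+$15,750 flat): $41,065 + $15,750 = $56,815.
Defendant has an out-of-state residence (+$1,250 flat): $56,815 + $1,250 = $58,065.
Net percentage adjustment: +5% −25% = −20%. $58,065 × 0.8 = $46,452.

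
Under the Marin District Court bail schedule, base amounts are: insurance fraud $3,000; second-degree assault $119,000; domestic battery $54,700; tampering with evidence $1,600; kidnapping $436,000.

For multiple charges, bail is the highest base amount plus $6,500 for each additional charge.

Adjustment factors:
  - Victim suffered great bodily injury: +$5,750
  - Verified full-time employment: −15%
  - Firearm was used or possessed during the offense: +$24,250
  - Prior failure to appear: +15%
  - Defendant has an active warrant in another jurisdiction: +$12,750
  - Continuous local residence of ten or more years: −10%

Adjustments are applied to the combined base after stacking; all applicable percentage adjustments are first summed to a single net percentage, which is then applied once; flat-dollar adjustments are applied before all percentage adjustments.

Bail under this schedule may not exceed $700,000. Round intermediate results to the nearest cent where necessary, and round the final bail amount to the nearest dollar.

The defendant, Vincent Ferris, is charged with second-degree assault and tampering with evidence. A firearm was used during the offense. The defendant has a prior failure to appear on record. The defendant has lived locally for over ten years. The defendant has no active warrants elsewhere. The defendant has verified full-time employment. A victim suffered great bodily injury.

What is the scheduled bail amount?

$139,950

Base amounts from the schedule: second-degree assault $119,000; tampering with evidence $1,600.
Stacking rule: highest base plus $6,500 per additional charge. Highest is second-degree assault at $119,000; 1 additional charge → +$6,500. Combined base = $125,500.
Victim suffered great bodily injury (+$5,750 flat): $125,500 + $5,750 = $131,250.
Firearm was used or possessed during the offense (+$24,250 flat): $131,250 + $24,250 = $155,500.
Net percentage adjustment: −15% +15% −10% = −10%. $155,500 × 0.9 = $139,950.
$139,950 is within the $700,000 maximum.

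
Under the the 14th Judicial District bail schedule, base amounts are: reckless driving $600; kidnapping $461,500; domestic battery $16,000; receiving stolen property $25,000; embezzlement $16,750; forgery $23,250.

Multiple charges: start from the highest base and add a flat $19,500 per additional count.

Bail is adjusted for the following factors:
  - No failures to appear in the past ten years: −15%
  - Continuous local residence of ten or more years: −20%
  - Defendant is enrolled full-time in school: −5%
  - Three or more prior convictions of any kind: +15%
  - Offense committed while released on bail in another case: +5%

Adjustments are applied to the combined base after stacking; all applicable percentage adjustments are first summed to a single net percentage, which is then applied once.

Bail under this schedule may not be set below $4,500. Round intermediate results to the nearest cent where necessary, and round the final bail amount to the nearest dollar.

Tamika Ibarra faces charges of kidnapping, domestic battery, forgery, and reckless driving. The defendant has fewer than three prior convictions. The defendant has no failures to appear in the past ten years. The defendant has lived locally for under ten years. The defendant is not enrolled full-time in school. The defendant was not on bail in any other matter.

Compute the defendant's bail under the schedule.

$442,000

Base amounts from the schedule: kidnapping $461,500; domestic battery $16,000; forgery $23,250; reckless driving $600.
Stacking rule: highest base plus $19,500 per additional charge. Highest is kidnapping at $461,500; 3 additional charges → +$58,500. Combined base = $520,000.
No failures to appear in the past ten years (−15%): $520,000 × 0.85 = $442,000.
$442,000 is at or above the $4,500 minimum.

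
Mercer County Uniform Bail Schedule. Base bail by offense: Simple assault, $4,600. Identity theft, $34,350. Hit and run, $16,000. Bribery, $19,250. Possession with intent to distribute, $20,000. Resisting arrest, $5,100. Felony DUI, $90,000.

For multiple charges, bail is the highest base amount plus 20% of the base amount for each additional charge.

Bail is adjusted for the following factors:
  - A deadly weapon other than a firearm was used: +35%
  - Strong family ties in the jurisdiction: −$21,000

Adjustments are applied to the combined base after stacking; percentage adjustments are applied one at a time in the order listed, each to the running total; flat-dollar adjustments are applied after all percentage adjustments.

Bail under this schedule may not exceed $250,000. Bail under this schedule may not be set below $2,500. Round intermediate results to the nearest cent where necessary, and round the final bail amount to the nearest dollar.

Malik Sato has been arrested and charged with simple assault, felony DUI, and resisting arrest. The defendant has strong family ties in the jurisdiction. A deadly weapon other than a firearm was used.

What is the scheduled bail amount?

Base amounts from the schedule: simple assault $4,600; felony DUI $90,000; resisting arrest $5,100.
Stacking rule: highest base plus 20% of each additional charge. Highest is felony DUI at $90,000. Additional: $4,600 × 20% = $920; $5,100 × 20% = $1,020. Combined base = $90,000 + $1,940 = $91,940.
A deadly weapon other than a firearm was used (+35%): $91,940 × 1.35 = $124,119.
Strong family ties in the jurisdiction (−$21,000 flat): $124,119 − $21,000 = $103,119.
$103,119 is within the $250,000 maximum.
$103,119 is at or above the $2,500 minimum.

$103,119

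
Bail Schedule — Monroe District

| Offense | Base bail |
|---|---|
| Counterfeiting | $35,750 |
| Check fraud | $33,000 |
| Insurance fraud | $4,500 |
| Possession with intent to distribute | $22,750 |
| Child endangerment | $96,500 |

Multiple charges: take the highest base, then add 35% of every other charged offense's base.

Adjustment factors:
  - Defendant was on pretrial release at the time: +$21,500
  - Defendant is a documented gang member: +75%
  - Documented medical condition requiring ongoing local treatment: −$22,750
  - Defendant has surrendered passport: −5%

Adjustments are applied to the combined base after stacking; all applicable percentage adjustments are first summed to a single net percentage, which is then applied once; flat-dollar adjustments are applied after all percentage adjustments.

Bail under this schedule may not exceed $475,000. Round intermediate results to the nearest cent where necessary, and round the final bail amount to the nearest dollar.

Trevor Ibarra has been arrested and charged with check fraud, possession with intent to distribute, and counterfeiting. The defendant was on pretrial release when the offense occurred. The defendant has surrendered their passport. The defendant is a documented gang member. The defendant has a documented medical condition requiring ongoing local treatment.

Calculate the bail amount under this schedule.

$92,696

Base amounts from the schedule: check fraud $33,000; possession with intent to distribute $22,750; counterfeiting $35,750.
Stacking rule: highest base plus 35% of each additional charge. Highest is counterfeiting at $35,750. Additional: $33,000 × 35% = $11,550; $22,750 × 35% = $7,962.50. Combined base = $35,750 + $19,512.50 = $55,262.50.
Net percentage adjustment: +75% −5% = +70%. $55,262.50 × 1.7 = $93,946.25.
Defendant was on pretrial release at the time (+$21,500 flat): $93,946.25 + $21,500 = $115,446.25.
Documented medical condition requiring ongoing local treatment (−$22,750 flat): $115,446.25 − $22,750 = $92,696.25.
$92,696.25 is within the $475,000 maximum.
Rounded to the nearest dollar: $92,696.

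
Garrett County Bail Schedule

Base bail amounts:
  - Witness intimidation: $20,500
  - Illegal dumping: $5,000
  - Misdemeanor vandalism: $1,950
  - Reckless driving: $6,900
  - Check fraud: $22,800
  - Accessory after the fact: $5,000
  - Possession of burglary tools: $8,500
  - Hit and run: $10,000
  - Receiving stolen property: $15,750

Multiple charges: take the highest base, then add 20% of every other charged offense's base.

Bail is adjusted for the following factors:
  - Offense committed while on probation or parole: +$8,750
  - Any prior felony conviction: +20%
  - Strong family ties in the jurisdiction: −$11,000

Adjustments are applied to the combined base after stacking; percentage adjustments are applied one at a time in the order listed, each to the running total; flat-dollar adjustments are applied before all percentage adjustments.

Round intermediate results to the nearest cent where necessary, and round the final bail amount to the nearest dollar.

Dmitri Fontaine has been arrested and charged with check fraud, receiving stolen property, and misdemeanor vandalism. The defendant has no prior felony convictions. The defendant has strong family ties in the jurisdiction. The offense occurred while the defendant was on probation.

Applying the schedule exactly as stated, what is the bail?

$24,090

Base amounts from the schedule: check fraud $22,800; receiving stolen property $15,750; misdemeanor vandalism $1,950.
Stacking rule: highest base plus 20% of each additional charge. Highest is check fraud at $22,800. Additional: $15,750 × 20% = $3,150; $1,950 × 20% = $390. Combined base = $22,800 + $3,540 = $26,340.
Offense committed while on probation or parole (+$8,750 flat): $26,340 + $8,750 = $35,090.
Strong family ties in the jurisdiction (−$11,000 flat): $35,090 − $11,000 = $24,090.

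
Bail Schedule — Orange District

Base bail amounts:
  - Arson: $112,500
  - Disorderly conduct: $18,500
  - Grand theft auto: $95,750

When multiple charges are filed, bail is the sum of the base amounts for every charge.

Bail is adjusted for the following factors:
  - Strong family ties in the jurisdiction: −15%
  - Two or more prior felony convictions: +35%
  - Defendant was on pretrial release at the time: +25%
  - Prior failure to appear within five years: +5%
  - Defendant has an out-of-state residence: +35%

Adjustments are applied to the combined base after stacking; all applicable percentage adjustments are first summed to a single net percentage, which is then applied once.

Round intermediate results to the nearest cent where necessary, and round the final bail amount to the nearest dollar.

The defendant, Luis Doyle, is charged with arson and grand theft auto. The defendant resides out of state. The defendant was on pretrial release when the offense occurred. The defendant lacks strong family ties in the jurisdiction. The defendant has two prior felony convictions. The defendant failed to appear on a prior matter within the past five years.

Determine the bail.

Base amounts from the schedule: arson $112,500; grand theft auto $95,750.
Stacking rule: sum of all bases. $112,500 + $95,750 = $208,250.
Net percentage adjustment: +35% +25% +5% +35% = +100%. $208,250 × 2 = $416,500.

$416,500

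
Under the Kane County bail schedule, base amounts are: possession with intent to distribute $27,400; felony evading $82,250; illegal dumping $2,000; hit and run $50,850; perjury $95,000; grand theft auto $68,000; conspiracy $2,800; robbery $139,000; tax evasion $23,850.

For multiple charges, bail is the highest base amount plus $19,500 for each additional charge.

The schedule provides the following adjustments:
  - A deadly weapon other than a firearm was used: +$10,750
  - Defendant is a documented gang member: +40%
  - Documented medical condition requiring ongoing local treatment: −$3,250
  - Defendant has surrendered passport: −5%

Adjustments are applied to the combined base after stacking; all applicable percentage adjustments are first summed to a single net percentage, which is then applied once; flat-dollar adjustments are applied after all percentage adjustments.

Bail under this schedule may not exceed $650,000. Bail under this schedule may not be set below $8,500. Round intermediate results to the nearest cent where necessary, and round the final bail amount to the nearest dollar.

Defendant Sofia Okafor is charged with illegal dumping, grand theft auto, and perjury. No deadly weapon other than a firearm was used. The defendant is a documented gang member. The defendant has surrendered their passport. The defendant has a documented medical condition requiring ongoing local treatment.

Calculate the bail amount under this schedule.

$177,650

Base amounts from the schedule: illegal dumping $2,000; grand theft auto $68,000; perjury $95,000.
Stacking rule: highest base plus $19,500 per additional charge. Highest is perjury at $95,000; 2 additional charges → +$39,000. Combined base = $134,000.
Net percentage adjustment: +40% −5% = +35%. $134,000 × 1.35 = $180,900.
Documented medical condition requiring ongoing local treatment (−$3,250 flat): $180,900 − $3,250 = $177,650.
$177,650 is within the $650,000 maximum.
$177,650 is at or above the $8,500 minimum.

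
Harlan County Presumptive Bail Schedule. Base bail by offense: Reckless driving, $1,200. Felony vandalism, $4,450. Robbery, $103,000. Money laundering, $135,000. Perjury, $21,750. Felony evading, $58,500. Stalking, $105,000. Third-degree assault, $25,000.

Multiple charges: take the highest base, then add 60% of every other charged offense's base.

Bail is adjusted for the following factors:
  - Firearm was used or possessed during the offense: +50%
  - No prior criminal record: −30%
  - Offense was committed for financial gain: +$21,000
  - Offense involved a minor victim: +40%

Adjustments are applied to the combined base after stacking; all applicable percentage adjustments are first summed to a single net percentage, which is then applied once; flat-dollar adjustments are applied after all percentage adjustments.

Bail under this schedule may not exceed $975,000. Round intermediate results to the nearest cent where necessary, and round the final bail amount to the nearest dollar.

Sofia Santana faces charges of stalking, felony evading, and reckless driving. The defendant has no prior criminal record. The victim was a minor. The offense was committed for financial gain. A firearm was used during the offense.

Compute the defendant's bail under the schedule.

Base amounts from the schedule: stalking $105,000; felony evading $58,500; reckless driving $1,200.
Stacking rule: highest base plus 60% of each additional charge. Highest is stalking at $105,000. Additional: $58,500 × 60% = $35,100; $1,200 × 60% = $720. Combined base = $105,000 + $35,820 = $140,820.
Net percentage adjustment: +50% −30% +40% = +60%. $140,820 × 1.6 = $225,312.
Offense was committed for financial gain (+$21,000 flat): $225,312 + $21,000 = $246,312.
$246,312 is within the $975,000 maximum.

$246,312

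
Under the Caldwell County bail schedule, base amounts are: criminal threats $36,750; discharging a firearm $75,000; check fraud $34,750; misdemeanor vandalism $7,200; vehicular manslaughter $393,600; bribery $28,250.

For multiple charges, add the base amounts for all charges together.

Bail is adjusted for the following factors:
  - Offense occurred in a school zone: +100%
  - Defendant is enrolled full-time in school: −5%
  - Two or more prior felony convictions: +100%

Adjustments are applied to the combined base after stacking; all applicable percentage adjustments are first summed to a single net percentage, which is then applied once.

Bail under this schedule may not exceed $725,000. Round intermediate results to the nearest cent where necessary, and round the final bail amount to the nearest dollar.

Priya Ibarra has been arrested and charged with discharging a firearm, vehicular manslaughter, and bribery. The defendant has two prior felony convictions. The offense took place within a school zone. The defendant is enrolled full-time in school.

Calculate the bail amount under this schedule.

Base amounts from the schedule: discharging a firearm $75,000; vehicular manslaughter $393,600; bribery $28,250.
Stacking rule: sum of all bases. $75,000 + $393,600 + $28,250 = $496,850.
Net percentage adjustment: +100% −5% +100% = +195%. $496,850 × 2.95 = $1,465,707.50.
Result $1,465,707.50 exceeds the maximum of $725,000; bail is capped at $725,000.

$725,000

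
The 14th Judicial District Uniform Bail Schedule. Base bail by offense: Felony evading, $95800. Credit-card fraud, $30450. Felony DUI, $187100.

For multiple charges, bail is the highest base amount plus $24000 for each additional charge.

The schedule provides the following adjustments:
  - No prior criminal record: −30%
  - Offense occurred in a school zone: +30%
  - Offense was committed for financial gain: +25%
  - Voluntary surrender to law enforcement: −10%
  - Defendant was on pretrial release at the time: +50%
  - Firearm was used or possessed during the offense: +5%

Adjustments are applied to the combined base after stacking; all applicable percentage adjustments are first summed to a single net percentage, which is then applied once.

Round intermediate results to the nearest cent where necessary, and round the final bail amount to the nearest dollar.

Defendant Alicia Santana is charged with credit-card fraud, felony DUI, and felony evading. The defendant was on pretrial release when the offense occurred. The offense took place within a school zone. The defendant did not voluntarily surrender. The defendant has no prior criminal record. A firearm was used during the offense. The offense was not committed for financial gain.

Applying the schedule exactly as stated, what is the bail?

Base amounts from the schedule: credit-card fraud $30450; felony DUI $187100; felony evading $95800.
Stacking rule: highest base plus $24000 per additional charge. Highest is felony DUI at $187100; 2 additional charges → +$48000. Combined base = $235100.
Net percentage adjustment: −30% +30% +50% +5% = +55%. $235100 × 1.55 = $364405.

$364405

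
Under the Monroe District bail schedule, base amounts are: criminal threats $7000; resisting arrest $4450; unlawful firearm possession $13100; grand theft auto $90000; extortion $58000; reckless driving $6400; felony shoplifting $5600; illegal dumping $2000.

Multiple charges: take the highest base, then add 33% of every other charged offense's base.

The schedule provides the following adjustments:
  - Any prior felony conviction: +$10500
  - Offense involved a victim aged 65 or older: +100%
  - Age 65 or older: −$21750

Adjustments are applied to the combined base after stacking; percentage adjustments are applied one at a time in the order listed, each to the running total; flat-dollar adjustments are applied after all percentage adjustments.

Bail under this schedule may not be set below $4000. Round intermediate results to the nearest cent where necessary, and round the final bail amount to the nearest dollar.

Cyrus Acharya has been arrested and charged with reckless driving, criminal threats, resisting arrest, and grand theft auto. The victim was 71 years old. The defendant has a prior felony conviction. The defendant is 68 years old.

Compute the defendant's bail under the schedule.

Base amounts from the schedule: reckless driving $6400; criminal threats $7000; resisting arrest $4450; grand theft auto $90000.
Stacking rule: highest base plus 33% of each additional charge. Highest is grand theft auto at $90000. Additional: $6400 × 33% = $2112; $7000 × 33% = $2310; $4450 × 33% = $1468.50. Combined base = $90000 + $5890.50 = $95890.50.
Offense involved a victim aged 65 or older (+100%): $95890.50 × 2 = $191781.
Any prior felony conviction (+$10500 flat): $191781 + $10500 = $202281.
Age 65 or older (−$21750 flat): $202281 − $21750 = $180531.
$180531 is at or above the $4000 minimum.

$180531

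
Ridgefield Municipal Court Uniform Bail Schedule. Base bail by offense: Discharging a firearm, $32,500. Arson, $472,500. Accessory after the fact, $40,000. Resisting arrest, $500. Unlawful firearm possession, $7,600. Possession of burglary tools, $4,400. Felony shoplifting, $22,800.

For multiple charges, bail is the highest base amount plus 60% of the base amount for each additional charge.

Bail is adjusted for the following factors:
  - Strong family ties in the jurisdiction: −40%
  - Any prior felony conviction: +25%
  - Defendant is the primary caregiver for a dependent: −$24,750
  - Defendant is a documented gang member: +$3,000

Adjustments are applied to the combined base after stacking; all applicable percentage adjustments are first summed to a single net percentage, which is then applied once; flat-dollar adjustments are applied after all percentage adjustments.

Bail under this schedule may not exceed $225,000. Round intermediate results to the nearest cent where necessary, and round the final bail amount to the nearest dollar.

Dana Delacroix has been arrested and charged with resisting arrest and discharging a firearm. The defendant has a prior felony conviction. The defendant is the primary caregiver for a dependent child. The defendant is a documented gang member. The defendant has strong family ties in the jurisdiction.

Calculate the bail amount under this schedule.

Base amounts from the schedule: resisting arrest $500; discharging a firearm $32,500.
Stacking rule: highest base plus 60% of each additional charge. Highest is discharging a firearm at $32,500. Additional: $500 × 60% = $300. Combined base = $32,500 + $300 = $32,800.
Net percentage adjustment: −40% +25% = −15%. $32,800 × 0.85 = $27,880.
Defendant is the primary caregiver for a dependent (−$24,750 flat): $27,880 − $24,750 = $3,130.
Defendant is a documented gang member (+$3,000 flat): $3,130 + $3,000 = $6,130.
$6,130 is within the $225,000 maximum.

$6,130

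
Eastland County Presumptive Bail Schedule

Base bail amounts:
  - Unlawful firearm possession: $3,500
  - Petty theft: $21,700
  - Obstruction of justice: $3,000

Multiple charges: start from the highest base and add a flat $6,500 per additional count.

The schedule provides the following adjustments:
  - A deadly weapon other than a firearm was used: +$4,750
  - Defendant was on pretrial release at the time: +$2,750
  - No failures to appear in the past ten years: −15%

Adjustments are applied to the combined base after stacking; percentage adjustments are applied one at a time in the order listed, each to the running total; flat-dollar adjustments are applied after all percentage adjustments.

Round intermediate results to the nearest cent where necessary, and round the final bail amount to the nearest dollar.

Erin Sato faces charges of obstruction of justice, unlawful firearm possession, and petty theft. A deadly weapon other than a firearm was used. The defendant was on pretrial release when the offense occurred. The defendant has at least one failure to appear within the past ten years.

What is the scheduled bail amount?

Base amounts from the schedule: obstruction of justice $3,000; unlawful firearm possession $3,500; petty theft $21,700.
Stacking rule: highest base plus $6,500 per additional charge. Highest is petty theft at $21,700; 2 additional charges → +$13,000. Combined base = $34,700.
A deadly weapon other than a firearm was used (+$4,750 flat): $34,700 + $4,750 = $39,450.
Defendant was on pretrial release at the time (+$2,750 flat): $39,450 + $2,750 = $42,200.

$42,200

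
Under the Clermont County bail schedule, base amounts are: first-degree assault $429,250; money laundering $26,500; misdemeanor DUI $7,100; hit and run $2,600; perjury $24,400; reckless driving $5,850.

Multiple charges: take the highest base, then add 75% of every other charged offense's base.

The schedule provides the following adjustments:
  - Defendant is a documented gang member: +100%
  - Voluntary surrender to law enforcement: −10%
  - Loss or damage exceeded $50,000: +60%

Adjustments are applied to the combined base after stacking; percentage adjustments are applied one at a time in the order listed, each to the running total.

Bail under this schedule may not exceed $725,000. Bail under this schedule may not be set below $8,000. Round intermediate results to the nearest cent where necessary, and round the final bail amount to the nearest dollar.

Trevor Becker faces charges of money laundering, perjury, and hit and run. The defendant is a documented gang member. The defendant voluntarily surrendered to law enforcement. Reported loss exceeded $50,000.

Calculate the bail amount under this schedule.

Base amounts from the schedule: money laundering $26,500; perjury $24,400; hit and run $2,600.
Stacking rule: highest base plus 75% of each additional charge. Highest is money laundering at $26,500. Additional: $24,400 × 75% = $18,300; $2,600 × 75% = $1,950. Combined base = $26,500 + $20,250 = $46,750.
Defendant is a documented gang member (+100%): $46,750 × 2 = $93,500.
Voluntary surrender to law enforcement (−10%): $93,500 × 0.9 = $84,150.
Loss or damage exceeded $50,000 (+60%): $84,150 × 1.6 = $134,640.
$134,640 is within the $725,000 maximum.
$134,640 is at or above the $8,000 minimum.

$134,640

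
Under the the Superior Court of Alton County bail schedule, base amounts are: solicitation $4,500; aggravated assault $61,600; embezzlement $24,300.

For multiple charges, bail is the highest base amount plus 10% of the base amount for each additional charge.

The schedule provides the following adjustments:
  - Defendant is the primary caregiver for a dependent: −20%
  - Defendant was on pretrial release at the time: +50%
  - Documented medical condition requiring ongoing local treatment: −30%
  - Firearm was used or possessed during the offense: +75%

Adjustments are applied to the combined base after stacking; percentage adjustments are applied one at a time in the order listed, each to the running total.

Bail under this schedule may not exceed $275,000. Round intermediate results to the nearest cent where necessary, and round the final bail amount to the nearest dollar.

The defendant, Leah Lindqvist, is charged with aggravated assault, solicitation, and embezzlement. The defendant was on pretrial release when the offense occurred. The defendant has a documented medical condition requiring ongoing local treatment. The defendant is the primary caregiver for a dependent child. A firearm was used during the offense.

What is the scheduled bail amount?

Base amounts from the schedule: aggravated assault $61,600; solicitation $4,500; embezzlement $24,300.
Stacking rule: highest base plus 10% of each additional charge. Highest is aggravated assault at $61,600. Additional: $4,500 × 10% = $450; $24,300 × 10% = $2,430. Combined base = $61,600 + $2,880 = $64,480.
Defendant is the primary caregiver for a dependent (−20%): $64,480 × 0.8 = $51,584.
Defendant was on pretrial release at the time (+50%): $51,584 × 1.5 = $77,376.
Documented medical condition requiring ongoing local treatment (−30%): $77,376 × 0.7 = $54,163.20.
Firearm was used or possessed during the offense (+75%): $54,163.20 × 1.75 = $94,785.60.
$94,785.60 is within the $275,000 maximum.
Rounded to the nearest dollar: $94,786.

$94,786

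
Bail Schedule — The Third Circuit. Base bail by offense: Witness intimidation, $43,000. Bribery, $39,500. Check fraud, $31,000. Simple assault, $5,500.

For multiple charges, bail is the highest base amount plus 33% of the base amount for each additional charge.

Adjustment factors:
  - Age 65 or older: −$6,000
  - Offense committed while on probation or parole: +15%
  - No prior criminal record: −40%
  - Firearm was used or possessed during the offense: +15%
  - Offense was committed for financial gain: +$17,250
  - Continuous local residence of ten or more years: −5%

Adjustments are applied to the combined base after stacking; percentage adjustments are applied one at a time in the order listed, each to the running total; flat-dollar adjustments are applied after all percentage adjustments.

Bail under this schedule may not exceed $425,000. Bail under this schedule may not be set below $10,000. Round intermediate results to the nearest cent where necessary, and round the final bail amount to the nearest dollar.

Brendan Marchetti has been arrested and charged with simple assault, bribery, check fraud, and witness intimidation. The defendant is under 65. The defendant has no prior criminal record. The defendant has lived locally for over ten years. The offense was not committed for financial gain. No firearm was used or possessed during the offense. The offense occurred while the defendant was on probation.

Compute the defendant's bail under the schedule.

Base amounts from the schedule: simple assault $5,500; bribery $39,500; check fraud $31,000; witness intimidation $43,000.
Stacking rule: highest base plus 33% of each additional charge. Highest is witness intimidation at $43,000. Additional: $5,500 × 33% = $1,815; $39,500 × 33% = $13,035; $31,000 × 33% = $10,230. Combined base = $43,000 + $25,080 = $68,080.
Offense committed while on probation or parole (+15%): $68,080 × 1.15 = $78,292.
No prior criminal record (−40%): $78,292 × 0.6 = $46,975.20.
Continuous local residence of ten or more years (−5%): $46,975.20 × 0.95 = $44,626.44.
$44,626.44 is within the $425,000 maximum.
$44,626.44 is at or above the $10,000 minimum.
Rounded to the nearest dollar: $44,626.

$44,626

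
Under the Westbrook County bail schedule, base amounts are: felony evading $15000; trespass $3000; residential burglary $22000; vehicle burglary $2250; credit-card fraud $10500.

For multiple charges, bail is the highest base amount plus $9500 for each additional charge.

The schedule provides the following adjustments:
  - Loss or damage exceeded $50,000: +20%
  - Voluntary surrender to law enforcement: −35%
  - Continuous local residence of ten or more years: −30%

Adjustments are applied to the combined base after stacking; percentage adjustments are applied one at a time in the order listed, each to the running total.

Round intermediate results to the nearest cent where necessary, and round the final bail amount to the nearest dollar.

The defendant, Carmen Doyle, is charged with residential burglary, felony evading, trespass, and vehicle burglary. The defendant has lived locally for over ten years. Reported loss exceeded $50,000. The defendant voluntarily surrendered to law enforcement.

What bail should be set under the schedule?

$27573

Base amounts from the schedule: residential burglary $22000; felony evading $15000; trespass $3000; vehicle burglary $2250.
Stacking rule: highest base plus $9500 per additional charge. Highest is residential burglary at $22000; 3 additional charges → +$28500. Combined base = $50500.
Loss or damage exceeded $50,000 (+20%): $50500 × 1.2 = $60600.
Voluntary surrender to law enforcement (−35%): $60600 × 0.65 = $39390.
Continuous local residence of ten or more years (−30%): $39390 × 0.7 = $27573.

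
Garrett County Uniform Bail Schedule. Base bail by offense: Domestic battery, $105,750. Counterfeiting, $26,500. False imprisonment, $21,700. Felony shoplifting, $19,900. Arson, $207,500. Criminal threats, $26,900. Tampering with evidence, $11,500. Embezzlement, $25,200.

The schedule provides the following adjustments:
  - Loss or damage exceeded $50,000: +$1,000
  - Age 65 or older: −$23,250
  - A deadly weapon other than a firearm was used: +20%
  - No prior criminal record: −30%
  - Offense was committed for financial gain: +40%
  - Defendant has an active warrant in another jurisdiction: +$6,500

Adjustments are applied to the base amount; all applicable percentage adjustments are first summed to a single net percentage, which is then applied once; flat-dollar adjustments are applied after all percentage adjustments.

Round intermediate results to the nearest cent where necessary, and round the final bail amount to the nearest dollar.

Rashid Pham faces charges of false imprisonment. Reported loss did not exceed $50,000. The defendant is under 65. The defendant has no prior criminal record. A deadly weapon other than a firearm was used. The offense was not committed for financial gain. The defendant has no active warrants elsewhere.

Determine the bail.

$19,530

Base amounts from the schedule: false imprisonment $21,700.
Single charge. Combined base = $21,700.
Net percentage adjustment: +20% −30% = −10%. $21,700 × 0.9 = $19,530.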